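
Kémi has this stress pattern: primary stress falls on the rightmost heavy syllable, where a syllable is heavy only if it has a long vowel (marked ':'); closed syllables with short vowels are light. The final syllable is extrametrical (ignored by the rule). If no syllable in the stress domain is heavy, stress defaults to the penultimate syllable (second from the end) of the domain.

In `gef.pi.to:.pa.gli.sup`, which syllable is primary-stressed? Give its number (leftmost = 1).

The final syllable (6, sup) is extrametrical; the stress domain is syllables 1–5.
Weights: 1 gef L, 2 pi L, 3 to: H, 4 pa L, 5 gli L.
Heavy syllables in the domain: 3. The rightmost is syllable 3 (to:).
Primary stress: syllable 3 → gef.pi.ˈto:.pa.gli.sup.

3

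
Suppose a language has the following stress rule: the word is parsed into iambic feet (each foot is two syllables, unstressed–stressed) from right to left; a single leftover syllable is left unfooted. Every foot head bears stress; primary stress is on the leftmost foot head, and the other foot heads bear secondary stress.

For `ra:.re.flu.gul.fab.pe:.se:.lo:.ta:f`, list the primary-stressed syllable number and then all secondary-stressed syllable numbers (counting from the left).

primary 3, secondary 5, 7, 9

Parse right to left into iambic (σˈσ) feet: ra: (re.ˈflu) (gul.ˈfab) (pe:.ˈse:) (lo:.ˈta:f). Syllable 1 is left unfooted.
Foot heads (stressed positions): 3, 5, 7, 9.
End Rule Leftmost: primary stress on the leftmost head = syllable 3.
Secondary stress on 5, 7, 9: ra:.re.ˈflu.gul.ˌfab.pe:.ˌse:.lo:.ˌta:f.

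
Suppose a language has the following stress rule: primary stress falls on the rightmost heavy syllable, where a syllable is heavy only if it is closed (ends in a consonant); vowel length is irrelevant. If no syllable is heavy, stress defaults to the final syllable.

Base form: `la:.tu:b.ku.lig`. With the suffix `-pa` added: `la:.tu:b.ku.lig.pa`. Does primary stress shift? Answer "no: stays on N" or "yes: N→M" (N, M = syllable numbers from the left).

Base `la:.tu:b.ku.lig` (4 syllables):
  Weights: 1 la: L, 2 tu:b H, 3 ku L, 4 lig H.
  Heavy syllables in the domain: 2, 4. The rightmost is syllable 4 (lig).
  → primary stress on syllable 4.
Suffixed `la:.tu:b.ku.lig.pa` (5 syllables):
  Weights: 1 la: L, 2 tu:b H, 3 ku L, 4 lig H, 5 pa L.
  Heavy syllables in the domain: 2, 4. The rightmost is syllable 4 (lig).
  → primary stress on syllable 4.

no: stays on 4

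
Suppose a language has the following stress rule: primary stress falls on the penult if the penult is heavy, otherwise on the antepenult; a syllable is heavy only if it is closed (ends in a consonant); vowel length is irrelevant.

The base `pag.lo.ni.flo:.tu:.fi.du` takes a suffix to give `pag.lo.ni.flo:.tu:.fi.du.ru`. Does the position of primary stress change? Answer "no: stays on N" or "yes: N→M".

yes: 5→6

Base `pag.lo.ni.flo:.tu:.fi.du` (7 syllables):
  Weights: 5 tu: L, 6 fi L, 7 du L.
  The penult (syllable 6, fi) is light, so stress falls on the antepenult (syllable 5, tu:).
  → primary stress on syllable 5.
Suffixed `pag.lo.ni.flo:.tu:.fi.du.ru` (8 syllables):
  Weights: 6 fi L, 7 du L, 8 ru L.
  The penult (syllable 7, du) is light, so stress falls on the antepenult (syllable 6, fi).
  → primary stress on syllable 6.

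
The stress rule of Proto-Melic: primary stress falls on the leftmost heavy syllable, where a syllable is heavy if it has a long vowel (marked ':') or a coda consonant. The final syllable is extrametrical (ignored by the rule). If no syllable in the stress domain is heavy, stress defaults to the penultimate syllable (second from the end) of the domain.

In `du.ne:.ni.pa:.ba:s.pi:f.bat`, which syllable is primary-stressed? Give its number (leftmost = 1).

2

The final syllable (7, bat) is extrametrical; the stress domain is syllables 1–6.
Weights: 1 du L, 2 ne: H, 3 ni L, 4 pa: H, 5 ba:s H, 6 pi:f H.
Heavy syllables in the domain: 2, 4, 5, 6. The leftmost is syllable 2 (ne:).
Primary stress: syllable 2 → du.ˈne:.ni.pa:.ba:s.pi:f.bat.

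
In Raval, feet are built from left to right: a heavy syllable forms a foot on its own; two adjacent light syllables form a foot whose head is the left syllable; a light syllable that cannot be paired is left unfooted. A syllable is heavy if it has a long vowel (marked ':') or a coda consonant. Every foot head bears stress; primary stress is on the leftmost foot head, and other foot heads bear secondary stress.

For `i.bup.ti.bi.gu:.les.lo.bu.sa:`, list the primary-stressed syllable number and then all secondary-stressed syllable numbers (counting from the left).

Weights: 1 i L, 2 bup H, 3 ti L, 4 bi L, 5 gu: H, 6 les H, 7 lo L, 8 bu L, 9 sa: H.
Parse left to right (heavy = foot alone; LL = one foot; stranded L unfooted): i (ˈbup) (ˈti.bi) (ˈgu:) (ˈles) (ˈlo.bu) (ˈsa:).
Foot heads: 2, 3, 5, 6, 7, 9.
Primary stress on the leftmost head = syllable 2.
Secondary stress on 3, 5, 6, 7, 9: i.ˈbup.ˌti.bi.ˌgu:.ˌles.ˌlo.bu.ˌsa:.

primary 2, secondary 3, 5, 6, 7, 9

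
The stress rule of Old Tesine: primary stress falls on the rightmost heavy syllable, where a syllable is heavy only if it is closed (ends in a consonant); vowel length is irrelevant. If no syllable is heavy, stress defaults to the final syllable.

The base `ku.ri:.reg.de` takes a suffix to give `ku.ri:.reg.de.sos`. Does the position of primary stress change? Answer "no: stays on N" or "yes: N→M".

yes: 3→5

Base `ku.ri:.reg.de` (4 syllables):
  Weights: 1 ku L, 2 ri: L, 3 reg H, 4 de L.
  Heavy syllables in the domain: 3. The rightmost is syllable 3 (reg).
  → primary stress on syllable 3.
Suffixed `ku.ri:.reg.de.sos` (5 syllables):
  Weights: 1 ku L, 2 ri: L, 3 reg H, 4 de L, 5 sos H.
  Heavy syllables in the domain: 3, 5. The rightmost is syllable 5 (sos).
  → primary stress on syllable 5.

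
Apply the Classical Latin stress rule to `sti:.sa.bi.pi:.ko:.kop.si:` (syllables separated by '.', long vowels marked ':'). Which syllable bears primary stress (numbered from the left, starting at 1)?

Classical Latin: stress the penult if heavy (long vowel or closed), else the antepenult.
Weights: 5 ko: H, 6 kop H, 7 si: H.
The penult (syllable 6, kop) is heavy, so it takes stress.
Stress on syllable 6: sti:.sa.bi.pi:.ko:.ˈkop.si:.

6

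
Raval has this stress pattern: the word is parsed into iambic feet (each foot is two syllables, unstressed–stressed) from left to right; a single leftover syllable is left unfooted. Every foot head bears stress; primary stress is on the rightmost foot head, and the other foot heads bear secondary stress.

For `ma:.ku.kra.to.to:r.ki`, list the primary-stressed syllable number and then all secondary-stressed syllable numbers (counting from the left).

Parse left to right into iambic (σˈσ) feet: (ma:.ˈku) (kra.ˈto) (to:r.ˈki).
Foot heads (stressed positions): 2, 4, 6.
End Rule Rightmost: primary stress on the rightmost head = syllable 6.
Secondary stress on 2, 4: ma:.ˌku.kra.ˌto.to:r.ˈki.

primary 6, secondary 2, 4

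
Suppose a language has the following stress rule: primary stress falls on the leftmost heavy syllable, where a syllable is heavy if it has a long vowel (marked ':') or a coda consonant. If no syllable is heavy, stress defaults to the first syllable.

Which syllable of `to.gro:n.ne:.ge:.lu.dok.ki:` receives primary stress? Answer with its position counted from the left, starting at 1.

2

Weights: 1 to L, 2 gro:n H, 3 ne: H, 4 ge: H, 5 lu L, 6 dok H, 7 ki: H.
Heavy syllables in the domain: 2, 3, 4, 6, 7. The leftmost is syllable 2 (gro:n).
Primary stress: syllable 2 → to.ˈgro:n.ne:.ge:.lu.dok.ki:.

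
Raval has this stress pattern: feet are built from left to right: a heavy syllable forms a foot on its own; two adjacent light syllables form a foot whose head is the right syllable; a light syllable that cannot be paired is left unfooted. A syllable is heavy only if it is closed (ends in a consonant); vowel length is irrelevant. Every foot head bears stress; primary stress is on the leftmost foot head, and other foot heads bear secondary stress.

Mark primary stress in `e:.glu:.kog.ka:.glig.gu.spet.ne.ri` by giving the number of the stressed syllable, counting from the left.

2

Weights: 1 e: L, 2 glu: L, 3 kog H, 4 ka: L, 5 glig H, 6 gu L, 7 spet H, 8 ne L, 9 ri L.
Parse left to right (heavy = foot alone; LL = one foot; stranded L unfooted): (e:.ˈglu:) (ˈkog) ka: (ˈglig) gu (ˈspet) (ne.ˈri).
Foot heads: 2, 3, 5, 7, 9.
Primary stress on the leftmost head = syllable 2.
Primary stress: syllable 2 → e:.ˈglu:.kog.ka:.glig.gu.spet.ne.ri.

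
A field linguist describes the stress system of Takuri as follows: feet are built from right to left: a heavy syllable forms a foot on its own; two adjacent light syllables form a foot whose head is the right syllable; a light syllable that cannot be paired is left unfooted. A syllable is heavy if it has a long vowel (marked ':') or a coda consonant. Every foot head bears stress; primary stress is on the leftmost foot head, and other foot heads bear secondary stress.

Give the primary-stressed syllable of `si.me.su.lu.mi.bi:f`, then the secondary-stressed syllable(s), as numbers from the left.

Weights: 1 si L, 2 me L, 3 su L, 4 lu L, 5 mi L, 6 bi:f H.
Parse right to left (heavy = foot alone; LL = one foot; stranded L unfooted): si (me.ˈsu) (lu.ˈmi) (ˈbi:f).
Foot heads: 3, 5, 6.
Primary stress on the leftmost head = syllable 3.
Secondary stress on 5, 6: si.me.ˈsu.lu.ˌmi.ˌbi:f.

primary 3, secondary 5, 6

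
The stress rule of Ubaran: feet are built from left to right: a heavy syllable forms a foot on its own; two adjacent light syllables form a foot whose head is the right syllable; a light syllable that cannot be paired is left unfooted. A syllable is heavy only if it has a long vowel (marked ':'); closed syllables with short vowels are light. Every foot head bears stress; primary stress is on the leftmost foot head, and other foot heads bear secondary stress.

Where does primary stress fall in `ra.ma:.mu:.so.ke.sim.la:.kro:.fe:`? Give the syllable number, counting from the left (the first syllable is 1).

2

Weights: 1 ra L, 2 ma: H, 3 mu: H, 4 so L, 5 ke L, 6 sim L, 7 la: H, 8 kro: H, 9 fe: H.
Parse left to right (heavy = foot alone; LL = one foot; stranded L unfooted): ra (ˈma:) (ˈmu:) (so.ˈke) sim (ˈla:) (ˈkro:) (ˈfe:).
Foot heads: 2, 3, 5, 7, 8, 9.
Primary stress on the leftmost head = syllable 2.
Primary stress: syllable 2 → ra.ˈma:.mu:.so.ke.sim.la:.kro:.fe:.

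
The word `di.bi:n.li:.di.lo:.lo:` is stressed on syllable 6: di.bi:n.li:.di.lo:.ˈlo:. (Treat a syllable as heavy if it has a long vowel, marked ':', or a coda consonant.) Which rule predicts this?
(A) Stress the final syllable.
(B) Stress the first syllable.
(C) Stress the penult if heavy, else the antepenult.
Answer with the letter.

A

Rule A → syllable 6 ✓.
Rule B → syllable 1 (observed: 6).
Rule C → syllable 5 (observed: 6).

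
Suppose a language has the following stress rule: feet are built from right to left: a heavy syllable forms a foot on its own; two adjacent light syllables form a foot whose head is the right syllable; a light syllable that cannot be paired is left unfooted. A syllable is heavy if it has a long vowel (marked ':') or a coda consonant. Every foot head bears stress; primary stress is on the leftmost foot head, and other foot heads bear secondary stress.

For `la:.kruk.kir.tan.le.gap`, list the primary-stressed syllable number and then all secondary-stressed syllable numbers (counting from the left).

Weights: 1 la: H, 2 kruk H, 3 kir H, 4 tan H, 5 le L, 6 gap H.
Parse right to left (heavy = foot alone; LL = one foot; stranded L unfooted): (ˈla:) (ˈkruk) (ˈkir) (ˈtan) le (ˈgap).
Foot heads: 1, 2, 3, 4, 6.
Primary stress on the leftmost head = syllable 1.
Secondary stress on 2, 3, 4, 6: ˈla:.ˌkruk.ˌkir.ˌtan.le.ˌgap.

primary 1, secondary 2, 3, 4, 6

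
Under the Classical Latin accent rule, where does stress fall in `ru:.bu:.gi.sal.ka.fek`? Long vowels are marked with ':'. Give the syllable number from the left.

4

Classical Latin: stress the penult if heavy (long vowel or closed), else the antepenult.
Weights: 4 sal H, 5 ka L, 6 fek H.
The penult (syllable 5, ka) is light, so stress falls on the antepenult (syllable 4, sal).
Stress on syllable 4: ru:.bu:.gi.ˈsal.ka.fek.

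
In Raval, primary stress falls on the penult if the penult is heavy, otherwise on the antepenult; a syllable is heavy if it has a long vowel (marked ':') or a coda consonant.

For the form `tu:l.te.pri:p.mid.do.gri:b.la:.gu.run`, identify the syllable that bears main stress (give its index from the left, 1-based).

7

Weights: 7 la: H, 8 gu L, 9 run H.
The penult (syllable 8, gu) is light, so stress falls on the antepenult (syllable 7, la:).
Primary stress: syllable 7 → tu:l.te.pri:p.mid.do.gri:b.ˈla:.gu.run.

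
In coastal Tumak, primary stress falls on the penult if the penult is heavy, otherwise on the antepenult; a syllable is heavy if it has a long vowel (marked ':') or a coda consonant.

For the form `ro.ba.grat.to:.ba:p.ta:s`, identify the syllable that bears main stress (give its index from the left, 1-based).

Weights: 4 to: H, 5 ba:p H, 6 ta:s H.
The penult (syllable 5, ba:p) is heavy, so it takes stress.
Primary stress: syllable 5 → ro.ba.grat.to:.ˈba:p.ta:s.

5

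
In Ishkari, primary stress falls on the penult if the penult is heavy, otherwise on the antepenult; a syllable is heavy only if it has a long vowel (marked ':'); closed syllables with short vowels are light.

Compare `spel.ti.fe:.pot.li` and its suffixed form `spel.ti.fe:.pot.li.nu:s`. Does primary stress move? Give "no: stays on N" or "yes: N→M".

yes: 3→4

Base `spel.ti.fe:.pot.li` (5 syllables):
  Weights: 3 fe: H, 4 pot L, 5 li L.
  The penult (syllable 4, pot) is light, so stress falls on the antepenult (syllable 3, fe:).
  → primary stress on syllable 3.
Suffixed `spel.ti.fe:.pot.li.nu:s` (6 syllables):
  Weights: 4 pot L, 5 li L, 6 nu:s H.
  The penult (syllable 5, li) is light, so stress falls on the antepenult (syllable 4, pot).
  → primary stress on syllable 4.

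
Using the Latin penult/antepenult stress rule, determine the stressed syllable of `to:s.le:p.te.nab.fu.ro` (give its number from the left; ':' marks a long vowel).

Classical Latin: stress the penult if heavy (long vowel or closed), else the antepenult.
Weights: 4 nab H, 5 fu L, 6 ro L.
The penult (syllable 5, fu) is light, so stress falls on the antepenult (syllable 4, nab).
Stress on syllable 4: to:s.le:p.te.ˈnab.fu.ro.

4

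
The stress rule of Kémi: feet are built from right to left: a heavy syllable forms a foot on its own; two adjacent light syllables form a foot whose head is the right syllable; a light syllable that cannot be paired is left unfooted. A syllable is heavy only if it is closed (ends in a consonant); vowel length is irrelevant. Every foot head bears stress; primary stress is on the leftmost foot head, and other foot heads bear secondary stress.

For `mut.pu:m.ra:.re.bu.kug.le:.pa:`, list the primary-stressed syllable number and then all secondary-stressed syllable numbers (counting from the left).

primary 1, secondary 2, 5, 6, 8

Weights: 1 mut H, 2 pu:m H, 3 ra: L, 4 re L, 5 bu L, 6 kug H, 7 le: L, 8 pa: L.
Parse right to left (heavy = foot alone; LL = one foot; stranded L unfooted): (ˈmut) (ˈpu:m) ra: (re.ˈbu) (ˈkug) (le:.ˈpa:).
Foot heads: 1, 2, 5, 6, 8.
Primary stress on the leftmost head = syllable 1.
Secondary stress on 2, 5, 6, 8: ˈmut.ˌpu:m.ra:.re.ˌbu.ˌkug.le:.ˌpa:.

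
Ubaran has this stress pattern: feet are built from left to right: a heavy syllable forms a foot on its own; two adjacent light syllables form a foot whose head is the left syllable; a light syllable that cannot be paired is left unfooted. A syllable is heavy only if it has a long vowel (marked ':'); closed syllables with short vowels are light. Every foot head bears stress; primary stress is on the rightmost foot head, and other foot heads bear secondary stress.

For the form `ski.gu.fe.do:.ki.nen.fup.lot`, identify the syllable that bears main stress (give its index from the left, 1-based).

Weights: 1 ski L, 2 gu L, 3 fe L, 4 do: H, 5 ki L, 6 nen L, 7 fup L, 8 lot L.
Parse left to right (heavy = foot alone; LL = one foot; stranded L unfooted): (ˈski.gu) fe (ˈdo:) (ˈki.nen) (ˈfup.lot).
Foot heads: 1, 4, 5, 7.
Primary stress on the rightmost head = syllable 7.
Primary stress: syllable 7 → ski.gu.fe.do:.ki.nen.ˈfup.lot.

7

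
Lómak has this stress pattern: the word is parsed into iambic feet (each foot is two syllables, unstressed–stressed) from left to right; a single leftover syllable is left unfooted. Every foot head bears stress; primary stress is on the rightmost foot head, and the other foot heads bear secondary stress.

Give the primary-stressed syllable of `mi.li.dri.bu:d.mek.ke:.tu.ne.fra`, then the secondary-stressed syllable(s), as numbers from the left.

primary 8, secondary 2, 4, 6

Parse left to right into iambic (σˈσ) feet: (mi.ˈli) (dri.ˈbu:d) (mek.ˈke:) (tu.ˈne) fra. Syllable 9 is left unfooted.
Foot heads (stressed positions): 2, 4, 6, 8.
End Rule Rightmost: primary stress on the rightmost head = syllable 8.
Secondary stress on 2, 4, 6: mi.ˌli.dri.ˌbu:d.mek.ˌke:.tu.ˈne.fra.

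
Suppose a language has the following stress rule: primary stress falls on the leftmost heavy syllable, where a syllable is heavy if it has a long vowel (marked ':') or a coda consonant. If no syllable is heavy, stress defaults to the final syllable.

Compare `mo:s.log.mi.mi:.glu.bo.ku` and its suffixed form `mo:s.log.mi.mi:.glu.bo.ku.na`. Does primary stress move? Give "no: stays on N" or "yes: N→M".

Base `mo:s.log.mi.mi:.glu.bo.ku` (7 syllables):
  Weights: 1 mo:s H, 2 log H, 3 mi L, 4 mi: H, 5 glu L, 6 bo L, 7 ku L.
  Heavy syllables in the domain: 1, 2, 4. The leftmost is syllable 1 (mo:s).
  → primary stress on syllable 1.
Suffixed `mo:s.log.mi.mi:.glu.bo.ku.na` (8 syllables):
  Weights: 1 mo:s H, 2 log H, 3 mi L, 4 mi: H, 5 glu L, 6 bo L, 7 ku L, 8 na L.
  Heavy syllables in the domain: 1, 2, 4. The leftmost is syllable 1 (mo:s).
  → primary stress on syllable 1.

no: stays on 1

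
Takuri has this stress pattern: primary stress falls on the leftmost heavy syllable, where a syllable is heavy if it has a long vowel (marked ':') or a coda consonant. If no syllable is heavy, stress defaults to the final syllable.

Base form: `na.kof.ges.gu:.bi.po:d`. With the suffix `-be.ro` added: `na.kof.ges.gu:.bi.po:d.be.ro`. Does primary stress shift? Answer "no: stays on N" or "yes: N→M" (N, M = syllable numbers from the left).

no: stays on 2

Base `na.kof.ges.gu:.bi.po:d` (6 syllables):
  Weights: 1 na L, 2 kof H, 3 ges H, 4 gu: H, 5 bi L, 6 po:d H.
  Heavy syllables in the domain: 2, 3, 4, 6. The leftmost is syllable 2 (kof).
  → primary stress on syllable 2.
Suffixed `na.kof.ges.gu:.bi.po:d.be.ro` (8 syllables):
  Weights: 1 na L, 2 kof H, 3 ges H, 4 gu: H, 5 bi L, 6 po:d H, 7 be L, 8 ro L.
  Heavy syllables in the domain: 2, 3, 4, 6. The leftmost is syllable 2 (kof).
  → primary stress on syllable 2.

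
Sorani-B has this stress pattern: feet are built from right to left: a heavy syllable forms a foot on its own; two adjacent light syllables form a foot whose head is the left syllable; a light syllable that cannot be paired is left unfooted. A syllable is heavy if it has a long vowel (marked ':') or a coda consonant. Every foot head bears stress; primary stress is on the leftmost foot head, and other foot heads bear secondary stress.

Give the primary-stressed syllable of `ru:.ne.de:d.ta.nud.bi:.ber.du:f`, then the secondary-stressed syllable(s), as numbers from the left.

primary 1, secondary 3, 5, 6, 7, 8

Weights: 1 ru: H, 2 ne L, 3 de:d H, 4 ta L, 5 nud H, 6 bi: H, 7 ber H, 8 du:f H.
Parse right to left (heavy = foot alone; LL = one foot; stranded L unfooted): (ˈru:) ne (ˈde:d) ta (ˈnud) (ˈbi:) (ˈber) (ˈdu:f).
Foot heads: 1, 3, 5, 6, 7, 8.
Primary stress on the leftmost head = syllable 1.
Secondary stress on 3, 5, 6, 7, 8: ˈru:.ne.ˌde:d.ta.ˌnud.ˌbi:.ˌber.ˌdu:f.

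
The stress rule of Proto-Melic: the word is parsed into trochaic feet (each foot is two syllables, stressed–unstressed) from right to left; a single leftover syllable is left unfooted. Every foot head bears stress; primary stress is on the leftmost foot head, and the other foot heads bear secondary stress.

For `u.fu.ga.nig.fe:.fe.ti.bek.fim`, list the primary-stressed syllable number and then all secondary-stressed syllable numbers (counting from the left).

primary 2, secondary 4, 6, 8

Parse right to left into trochaic (ˈσσ) feet: u (ˈfu.ga) (ˈnig.fe:) (ˈfe.ti) (ˈbek.fim). Syllable 1 is left unfooted.
Foot heads (stressed positions): 2, 4, 6, 8.
End Rule Leftmost: primary stress on the leftmost head = syllable 2.
Secondary stress on 4, 6, 8: u.ˈfu.ga.ˌnig.fe:.ˌfe.ti.ˌbek.fim.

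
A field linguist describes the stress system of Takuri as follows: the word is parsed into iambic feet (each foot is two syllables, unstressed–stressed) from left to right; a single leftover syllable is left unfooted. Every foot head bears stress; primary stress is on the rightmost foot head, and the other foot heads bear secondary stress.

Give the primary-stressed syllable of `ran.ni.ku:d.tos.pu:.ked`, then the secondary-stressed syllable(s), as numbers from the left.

Parse left to right into iambic (σˈσ) feet: (ran.ˈni) (ku:d.ˈtos) (pu:.ˈked).
Foot heads (stressed positions): 2, 4, 6.
End Rule Rightmost: primary stress on the rightmost head = syllable 6.
Secondary stress on 2, 4: ran.ˌni.ku:d.ˌtos.pu:.ˈked.

primary 6, secondary 2, 4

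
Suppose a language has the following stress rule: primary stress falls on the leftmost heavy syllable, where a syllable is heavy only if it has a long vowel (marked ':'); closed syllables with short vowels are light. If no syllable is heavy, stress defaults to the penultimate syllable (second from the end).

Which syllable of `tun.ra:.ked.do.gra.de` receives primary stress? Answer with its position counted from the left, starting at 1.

2

Weights: 1 tun L, 2 ra: H, 3 ked L, 4 do L, 5 gra L, 6 de L.
Heavy syllables in the domain: 2. The leftmost is syllable 2 (ra:).
Primary stress: syllable 2 → tun.ˈra:.ked.do.gra.de.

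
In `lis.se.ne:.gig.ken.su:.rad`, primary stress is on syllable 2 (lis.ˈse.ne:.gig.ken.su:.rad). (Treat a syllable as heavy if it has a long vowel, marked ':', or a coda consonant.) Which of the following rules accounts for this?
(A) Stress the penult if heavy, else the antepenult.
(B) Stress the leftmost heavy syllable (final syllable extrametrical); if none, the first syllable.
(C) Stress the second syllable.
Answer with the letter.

Rule A → syllable 6 (observed: 2).
Rule B → syllable 1 (observed: 2).
Rule C → syllable 2 ✓.

C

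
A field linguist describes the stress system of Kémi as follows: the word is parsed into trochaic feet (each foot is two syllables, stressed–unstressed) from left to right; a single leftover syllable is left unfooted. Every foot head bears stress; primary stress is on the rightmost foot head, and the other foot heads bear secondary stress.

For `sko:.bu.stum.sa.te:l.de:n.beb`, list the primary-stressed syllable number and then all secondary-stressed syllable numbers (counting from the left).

primary 5, secondary 1, 3

Parse left to right into trochaic (ˈσσ) feet: (ˈsko:.bu) (ˈstum.sa) (ˈte:l.de:n) beb. Syllable 7 is left unfooted.
Foot heads (stressed positions): 1, 3, 5.
End Rule Rightmost: primary stress on the rightmost head = syllable 5.
Secondary stress on 1, 3: ˌsko:.bu.ˌstum.sa.ˈte:l.de:n.beb.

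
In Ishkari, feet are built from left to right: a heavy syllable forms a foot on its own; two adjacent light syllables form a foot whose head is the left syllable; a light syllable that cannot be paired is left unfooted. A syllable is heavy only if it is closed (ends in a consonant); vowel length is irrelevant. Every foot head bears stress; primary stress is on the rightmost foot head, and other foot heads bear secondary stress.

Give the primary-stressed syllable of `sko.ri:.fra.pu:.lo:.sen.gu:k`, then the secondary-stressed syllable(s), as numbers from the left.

primary 7, secondary 1, 3, 6

Weights: 1 sko L, 2 ri: L, 3 fra L, 4 pu: L, 5 lo: L, 6 sen H, 7 gu:k H.
Parse left to right (heavy = foot alone; LL = one foot; stranded L unfooted): (ˈsko.ri:) (ˈfra.pu:) lo: (ˈsen) (ˈgu:k).
Foot heads: 1, 3, 6, 7.
Primary stress on the rightmost head = syllable 7.
Secondary stress on 1, 3, 6: ˌsko.ri:.ˌfra.pu:.lo:.ˌsen.ˈgu:k.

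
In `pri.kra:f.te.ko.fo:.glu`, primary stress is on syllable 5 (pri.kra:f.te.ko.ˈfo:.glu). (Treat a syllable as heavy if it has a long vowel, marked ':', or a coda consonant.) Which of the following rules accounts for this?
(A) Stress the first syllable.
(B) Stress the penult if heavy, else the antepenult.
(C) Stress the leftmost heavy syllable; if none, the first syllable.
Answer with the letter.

Rule A → syllable 1 (observed: 5).
Rule B → syllable 5 ✓.
Rule C → syllable 2 (observed: 5).

B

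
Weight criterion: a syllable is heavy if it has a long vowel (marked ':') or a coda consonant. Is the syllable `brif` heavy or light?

heavy

`brif`: short vowel, closed (coda /f/). Closed → heavy.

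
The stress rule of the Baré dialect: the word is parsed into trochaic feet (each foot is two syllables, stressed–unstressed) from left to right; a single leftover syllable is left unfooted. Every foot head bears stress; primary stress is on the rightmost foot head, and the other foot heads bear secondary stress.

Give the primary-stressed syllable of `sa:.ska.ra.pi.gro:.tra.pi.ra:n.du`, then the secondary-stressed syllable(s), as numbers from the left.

Parse left to right into trochaic (ˈσσ) feet: (ˈsa:.ska) (ˈra.pi) (ˈgro:.tra) (ˈpi.ra:n) du. Syllable 9 is left unfooted.
Foot heads (stressed positions): 1, 3, 5, 7.
End Rule Rightmost: primary stress on the rightmost head = syllable 7.
Secondary stress on 1, 3, 5: ˌsa:.ska.ˌra.pi.ˌgro:.tra.ˈpi.ra:n.du.

primary 7, secondary 1, 3, 5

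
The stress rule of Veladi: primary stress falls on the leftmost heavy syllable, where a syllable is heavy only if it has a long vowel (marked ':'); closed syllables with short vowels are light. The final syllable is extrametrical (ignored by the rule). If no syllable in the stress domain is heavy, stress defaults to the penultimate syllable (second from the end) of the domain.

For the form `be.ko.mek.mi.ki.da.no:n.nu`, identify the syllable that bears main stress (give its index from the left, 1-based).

The final syllable (8, nu) is extrametrical; the stress domain is syllables 1–7.
Weights: 1 be L, 2 ko L, 3 mek L, 4 mi L, 5 ki L, 6 da L, 7 no:n H.
Heavy syllables in the domain: 7. The leftmost is syllable 7 (no:n).
Primary stress: syllable 7 → be.ko.mek.mi.ki.da.ˈno:n.nu.

7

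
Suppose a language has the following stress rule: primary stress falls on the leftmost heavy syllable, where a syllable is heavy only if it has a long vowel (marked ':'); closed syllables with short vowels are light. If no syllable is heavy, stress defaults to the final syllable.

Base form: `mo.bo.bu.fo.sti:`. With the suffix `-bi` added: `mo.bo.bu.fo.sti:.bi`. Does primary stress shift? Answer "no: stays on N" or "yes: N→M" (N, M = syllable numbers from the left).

Base `mo.bo.bu.fo.sti:` (5 syllables):
  Weights: 1 mo L, 2 bo L, 3 bu L, 4 fo L, 5 sti: H.
  Heavy syllables in the domain: 5. The leftmost is syllable 5 (sti:).
  → primary stress on syllable 5.
Suffixed `mo.bo.bu.fo.sti:.bi` (6 syllables):
  Weights: 1 mo L, 2 bo L, 3 bu L, 4 fo L, 5 sti: H, 6 bi L.
  Heavy syllables in the domain: 5. The leftmost is syllable 5 (sti:).
  → primary stress on syllable 5.

no: stays on 5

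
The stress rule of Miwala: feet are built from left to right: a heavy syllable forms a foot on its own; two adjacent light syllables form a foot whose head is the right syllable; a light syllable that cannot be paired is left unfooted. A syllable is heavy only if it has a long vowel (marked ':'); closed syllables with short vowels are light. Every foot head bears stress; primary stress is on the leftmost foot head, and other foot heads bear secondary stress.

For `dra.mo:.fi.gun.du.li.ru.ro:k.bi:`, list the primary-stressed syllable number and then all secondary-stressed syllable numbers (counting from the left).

Weights: 1 dra L, 2 mo: H, 3 fi L, 4 gun L, 5 du L, 6 li L, 7 ru L, 8 ro:k H, 9 bi: H.
Parse left to right (heavy = foot alone; LL = one foot; stranded L unfooted): dra (ˈmo:) (fi.ˈgun) (du.ˈli) ru (ˈro:k) (ˈbi:).
Foot heads: 2, 4, 6, 8, 9.
Primary stress on the leftmost head = syllable 2.
Secondary stress on 4, 6, 8, 9: dra.ˈmo:.fi.ˌgun.du.ˌli.ru.ˌro:k.ˌbi:.

primary 2, secondary 4, 6, 8, 9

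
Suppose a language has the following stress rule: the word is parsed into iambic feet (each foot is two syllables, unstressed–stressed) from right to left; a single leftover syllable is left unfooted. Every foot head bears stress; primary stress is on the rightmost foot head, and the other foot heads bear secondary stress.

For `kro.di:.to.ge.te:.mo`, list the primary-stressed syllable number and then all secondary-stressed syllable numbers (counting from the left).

primary 6, secondary 2, 4

Parse right to left into iambic (σˈσ) feet: (kro.ˈdi:) (to.ˈge) (te:.ˈmo).
Foot heads (stressed positions): 2, 4, 6.
End Rule Rightmost: primary stress on the rightmost head = syllable 6.
Secondary stress on 2, 4: kro.ˌdi:.to.ˌge.te:.ˈmo.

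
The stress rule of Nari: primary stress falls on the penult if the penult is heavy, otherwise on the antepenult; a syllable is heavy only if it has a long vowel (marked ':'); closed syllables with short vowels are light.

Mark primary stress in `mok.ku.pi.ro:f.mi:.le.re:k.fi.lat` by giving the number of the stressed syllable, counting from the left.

Weights: 7 re:k H, 8 fi L, 9 lat L.
The penult (syllable 8, fi) is light, so stress falls on the antepenult (syllable 7, re:k).
Primary stress: syllable 7 → mok.ku.pi.ro:f.mi:.le.ˈre:k.fi.lat.

7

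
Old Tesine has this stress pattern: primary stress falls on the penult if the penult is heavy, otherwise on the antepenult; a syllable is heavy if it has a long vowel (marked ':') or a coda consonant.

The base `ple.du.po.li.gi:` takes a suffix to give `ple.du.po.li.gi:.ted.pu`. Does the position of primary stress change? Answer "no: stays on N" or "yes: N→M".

Base `ple.du.po.li.gi:` (5 syllables):
  Weights: 3 po L, 4 li L, 5 gi: H.
  The penult (syllable 4, li) is light, so stress falls on the antepenult (syllable 3, po).
  → primary stress on syllable 3.
Suffixed `ple.du.po.li.gi:.ted.pu` (7 syllables):
  Weights: 5 gi: H, 6 ted H, 7 pu L.
  The penult (syllable 6, ted) is heavy, so it takes stress.
  → primary stress on syllable 6.

yes: 3→6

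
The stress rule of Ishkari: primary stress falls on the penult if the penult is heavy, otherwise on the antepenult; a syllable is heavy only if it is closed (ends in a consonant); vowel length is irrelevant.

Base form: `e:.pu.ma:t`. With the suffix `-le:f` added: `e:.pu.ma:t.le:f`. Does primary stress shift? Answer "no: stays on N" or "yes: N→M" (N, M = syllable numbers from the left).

Base `e:.pu.ma:t` (3 syllables):
  Weights: 1 e: L, 2 pu L, 3 ma:t H.
  The penult (syllable 2, pu) is light, so stress falls on the antepenult (syllable 1, e:).
  → primary stress on syllable 1.
Suffixed `e:.pu.ma:t.le:f` (4 syllables):
  Weights: 2 pu L, 3 ma:t H, 4 le:f H.
  The penult (syllable 3, ma:t) is heavy, so it takes stress.
  → primary stress on syllable 3.

yes: 1→3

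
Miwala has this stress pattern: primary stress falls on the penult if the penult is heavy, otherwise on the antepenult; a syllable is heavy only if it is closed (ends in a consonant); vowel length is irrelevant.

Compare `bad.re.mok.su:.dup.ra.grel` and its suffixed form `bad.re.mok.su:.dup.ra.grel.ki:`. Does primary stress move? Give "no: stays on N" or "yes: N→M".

yes: 5→7

Base `bad.re.mok.su:.dup.ra.grel` (7 syllables):
  Weights: 5 dup H, 6 ra L, 7 grel H.
  The penult (syllable 6, ra) is light, so stress falls on the antepenult (syllable 5, dup).
  → primary stress on syllable 5.
Suffixed `bad.re.mok.su:.dup.ra.grel.ki:` (8 syllables):
  Weights: 6 ra L, 7 grel H, 8 ki: L.
  The penult (syllable 7, grel) is heavy, so it takes stress.
  → primary stress on syllable 7.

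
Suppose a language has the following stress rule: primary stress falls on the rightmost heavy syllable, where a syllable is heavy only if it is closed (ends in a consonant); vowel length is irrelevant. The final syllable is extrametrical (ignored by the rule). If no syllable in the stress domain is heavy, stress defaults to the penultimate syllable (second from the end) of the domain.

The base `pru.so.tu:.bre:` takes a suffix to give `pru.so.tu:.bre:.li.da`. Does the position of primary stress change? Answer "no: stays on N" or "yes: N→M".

Base `pru.so.tu:.bre:` (4 syllables):
  The final syllable (4, bre:) is extrametrical; the stress domain is syllables 1–3.
  Weights: 1 pru L, 2 so L, 3 tu: L.
  No heavy syllable in the domain; default to the penultimate syllable (second from the end) of the domain = syllable 2.
  → primary stress on syllable 2.
Suffixed `pru.so.tu:.bre:.li.da` (6 syllables):
  The final syllable (6, da) is extrametrical; the stress domain is syllables 1–5.
  Weights: 1 pru L, 2 so L, 3 tu: L, 4 bre: L, 5 li L.
  No heavy syllable in the domain; default to the penultimate syllable (second from the end) of the domain = syllable 4.
  → primary stress on syllable 4.

yes: 2→4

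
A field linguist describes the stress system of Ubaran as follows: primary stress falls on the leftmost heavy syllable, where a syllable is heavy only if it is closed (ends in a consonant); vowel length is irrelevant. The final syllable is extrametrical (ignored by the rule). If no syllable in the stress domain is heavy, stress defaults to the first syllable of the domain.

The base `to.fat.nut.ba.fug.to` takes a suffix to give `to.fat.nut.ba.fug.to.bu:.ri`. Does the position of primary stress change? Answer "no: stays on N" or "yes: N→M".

no: stays on 2

Base `to.fat.nut.ba.fug.to` (6 syllables):
  The final syllable (6, to) is extrametrical; the stress domain is syllables 1–5.
  Weights: 1 to L, 2 fat H, 3 nut H, 4 ba L, 5 fug H.
  Heavy syllables in the domain: 2, 3, 5. The leftmost is syllable 2 (fat).
  → primary stress on syllable 2.
Suffixed `to.fat.nut.ba.fug.to.bu:.ri` (8 syllables):
  The final syllable (8, ri) is extrametrical; the stress domain is syllables 1–7.
  Weights: 1 to L, 2 fat H, 3 nut H, 4 ba L, 5 fug H, 6 to L, 7 bu: L.
  Heavy syllables in the domain: 2, 3, 5. The leftmost is syllable 2 (fat).
  → primary stress on syllable 2.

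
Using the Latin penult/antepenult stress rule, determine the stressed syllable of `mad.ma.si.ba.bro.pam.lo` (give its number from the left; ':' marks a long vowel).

6

Classical Latin: stress the penult if heavy (long vowel or closed), else the antepenult.
Weights: 5 bro L, 6 pam H, 7 lo L.
The penult (syllable 6, pam) is heavy, so it takes stress.
Stress on syllable 6: mad.ma.si.ba.bro.ˈpam.lo.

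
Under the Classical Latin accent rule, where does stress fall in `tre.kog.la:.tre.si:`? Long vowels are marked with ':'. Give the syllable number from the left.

3

Classical Latin: stress the penult if heavy (long vowel or closed), else the antepenult.
Weights: 3 la: H, 4 tre L, 5 si: H.
The penult (syllable 4, tre) is light, so stress falls on the antepenult (syllable 3, la:).
Stress on syllable 3: tre.kog.ˈla:.tre.si:.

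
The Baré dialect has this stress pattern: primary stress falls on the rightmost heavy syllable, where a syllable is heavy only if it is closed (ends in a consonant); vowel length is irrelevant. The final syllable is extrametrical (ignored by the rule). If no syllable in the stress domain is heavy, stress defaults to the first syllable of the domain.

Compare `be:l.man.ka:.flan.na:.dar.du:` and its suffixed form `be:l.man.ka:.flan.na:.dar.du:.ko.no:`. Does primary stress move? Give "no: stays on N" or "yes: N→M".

Base `be:l.man.ka:.flan.na:.dar.du:` (7 syllables):
  The final syllable (7, du:) is extrametrical; the stress domain is syllables 1–6.
  Weights: 1 be:l H, 2 man H, 3 ka: L, 4 flan H, 5 na: L, 6 dar H.
  Heavy syllables in the domain: 1, 2, 4, 6. The rightmost is syllable 6 (dar).
  → primary stress on syllable 6.
Suffixed `be:l.man.ka:.flan.na:.dar.du:.ko.no:` (9 syllables):
  The final syllable (9, no:) is extrametrical; the stress domain is syllables 1–8.
  Weights: 1 be:l H, 2 man H, 3 ka: L, 4 flan H, 5 na: L, 6 dar H, 7 du: L, 8 ko L.
  Heavy syllables in the domain: 1, 2, 4, 6. The rightmost is syllable 6 (dar).
  → primary stress on syllable 6.

no: stays on 6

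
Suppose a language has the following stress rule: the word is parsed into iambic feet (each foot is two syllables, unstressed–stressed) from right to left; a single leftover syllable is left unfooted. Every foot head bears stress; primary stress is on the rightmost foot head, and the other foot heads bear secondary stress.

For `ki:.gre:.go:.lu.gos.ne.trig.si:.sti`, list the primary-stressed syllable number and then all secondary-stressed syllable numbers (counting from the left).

Parse right to left into iambic (σˈσ) feet: ki: (gre:.ˈgo:) (lu.ˈgos) (ne.ˈtrig) (si:.ˈsti). Syllable 1 is left unfooted.
Foot heads (stressed positions): 3, 5, 7, 9.
End Rule Rightmost: primary stress on the rightmost head = syllable 9.
Secondary stress on 3, 5, 7: ki:.gre:.ˌgo:.lu.ˌgos.ne.ˌtrig.si:.ˈsti.

primary 9, secondary 3, 5, 7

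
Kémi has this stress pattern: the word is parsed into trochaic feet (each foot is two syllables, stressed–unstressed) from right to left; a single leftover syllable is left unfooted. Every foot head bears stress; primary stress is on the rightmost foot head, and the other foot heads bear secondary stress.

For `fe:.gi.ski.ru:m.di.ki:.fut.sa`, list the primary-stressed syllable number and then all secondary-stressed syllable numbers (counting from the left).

Parse right to left into trochaic (ˈσσ) feet: (ˈfe:.gi) (ˈski.ru:m) (ˈdi.ki:) (ˈfut.sa).
Foot heads (stressed positions): 1, 3, 5, 7.
End Rule Rightmost: primary stress on the rightmost head = syllable 7.
Secondary stress on 1, 3, 5: ˌfe:.gi.ˌski.ru:m.ˌdi.ki:.ˈfut.sa.

primary 7, secondary 1, 3, 5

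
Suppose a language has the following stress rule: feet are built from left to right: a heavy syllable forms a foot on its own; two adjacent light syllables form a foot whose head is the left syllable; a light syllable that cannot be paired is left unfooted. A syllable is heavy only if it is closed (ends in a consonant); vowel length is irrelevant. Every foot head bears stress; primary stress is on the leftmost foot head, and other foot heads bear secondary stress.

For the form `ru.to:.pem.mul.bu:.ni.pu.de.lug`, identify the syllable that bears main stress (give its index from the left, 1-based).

Weights: 1 ru L, 2 to: L, 3 pem H, 4 mul H, 5 bu: L, 6 ni L, 7 pu L, 8 de L, 9 lug H.
Parse left to right (heavy = foot alone; LL = one foot; stranded L unfooted): (ˈru.to:) (ˈpem) (ˈmul) (ˈbu:.ni) (ˈpu.de) (ˈlug).
Foot heads: 1, 3, 4, 5, 7, 9.
Primary stress on the leftmost head = syllable 1.
Primary stress: syllable 1 → ˈru.to:.pem.mul.bu:.ni.pu.de.lug.

1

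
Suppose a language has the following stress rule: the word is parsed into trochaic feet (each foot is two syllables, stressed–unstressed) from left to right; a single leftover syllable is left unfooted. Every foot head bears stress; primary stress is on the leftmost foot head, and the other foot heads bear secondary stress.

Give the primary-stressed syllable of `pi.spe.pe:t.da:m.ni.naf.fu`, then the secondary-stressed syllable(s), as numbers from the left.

Parse left to right into trochaic (ˈσσ) feet: (ˈpi.spe) (ˈpe:t.da:m) (ˈni.naf) fu. Syllable 7 is left unfooted.
Foot heads (stressed positions): 1, 3, 5.
End Rule Leftmost: primary stress on the leftmost head = syllable 1.
Secondary stress on 3, 5: ˈpi.spe.ˌpe:t.da:m.ˌni.naf.fu.

primary 1, secondary 3, 5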